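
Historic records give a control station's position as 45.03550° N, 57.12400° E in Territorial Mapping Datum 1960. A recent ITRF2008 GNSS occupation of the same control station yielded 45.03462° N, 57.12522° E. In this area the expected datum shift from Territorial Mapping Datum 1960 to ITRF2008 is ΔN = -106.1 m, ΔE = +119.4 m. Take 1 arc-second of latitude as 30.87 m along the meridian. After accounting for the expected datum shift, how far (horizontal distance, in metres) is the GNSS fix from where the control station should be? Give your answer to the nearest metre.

25 m

Observed coordinate differences: Δφ = -0.00088°, Δλ = +0.00122°.
Converting to metres (1° lat = 111132 m, cos φ = 0.706669): observed ΔN = -97.8 m, observed ΔE = 95.8 m.
Subtracting the expected shift leaves a residual of -97.8 − (-106.1) = 8.3 m north and 95.8 − (119.4) = -23.6 m east.
Residual distance = √(8.3² + (-23.6)²) = 25.0 m.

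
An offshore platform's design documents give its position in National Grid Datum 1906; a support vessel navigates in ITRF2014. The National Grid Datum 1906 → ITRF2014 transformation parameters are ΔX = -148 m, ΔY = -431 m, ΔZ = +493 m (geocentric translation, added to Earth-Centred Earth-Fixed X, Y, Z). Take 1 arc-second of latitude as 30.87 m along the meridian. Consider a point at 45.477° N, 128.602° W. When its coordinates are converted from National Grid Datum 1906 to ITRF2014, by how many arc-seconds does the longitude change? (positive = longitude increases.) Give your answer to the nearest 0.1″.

sin φ = 0.712969, cos φ = 0.701196, sin λ = -0.781499, cos λ = -0.623907.
East component: ΔE = −sin λ·ΔX + cos λ·ΔY = −(-0.781499)(-148) + (-0.623907)(-431) = 153.24 m.
1° of latitude spans 3600 × 30.87 = 111132 m; at latitude φ, 1° of longitude spans that × cos φ = 77925.3 m, so Δλ = 153.24 / 77925.3 × 3600 = 7.079″.

Δλ = 7.1″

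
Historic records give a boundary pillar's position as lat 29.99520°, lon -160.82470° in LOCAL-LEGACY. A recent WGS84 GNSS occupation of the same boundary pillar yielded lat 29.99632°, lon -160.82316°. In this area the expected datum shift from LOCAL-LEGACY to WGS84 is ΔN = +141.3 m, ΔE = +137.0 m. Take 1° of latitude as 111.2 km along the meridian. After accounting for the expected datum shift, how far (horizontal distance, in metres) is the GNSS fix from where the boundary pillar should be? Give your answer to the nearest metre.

20 m

Observed coordinate differences: Δφ = +0.00112°, Δλ = +0.00154°.
Converting to metres (1° lat = 111200 m, cos φ = 0.866067): observed ΔN = 124.5 m, observed ΔE = 148.3 m.
Subtracting the expected shift leaves a residual of 124.5 − (141.3) = -16.8 m north and 148.3 − (137.0) = 11.3 m east.
Residual distance = √((-16.8)² + 11.3²) = 20.2 m.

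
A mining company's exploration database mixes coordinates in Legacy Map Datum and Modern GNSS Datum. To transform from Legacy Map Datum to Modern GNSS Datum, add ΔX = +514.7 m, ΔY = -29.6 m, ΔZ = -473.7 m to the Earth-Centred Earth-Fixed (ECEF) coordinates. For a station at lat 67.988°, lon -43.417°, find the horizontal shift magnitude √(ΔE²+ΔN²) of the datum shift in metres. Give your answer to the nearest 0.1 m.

636.6 m

At φ = 67.988°, λ = -43.417°: sin φ = 0.927105, cos φ = 0.374801, sin λ = -0.687303, cos λ = 0.726371.
ΔE = −sin λ·ΔX + cos λ·ΔY = −(-0.687303)·(514.7) + (0.726371)·(-29.6) = 332.25 m.
ΔN = −sin φ cos λ·ΔX − sin φ sin λ·ΔY + cos φ·ΔZ = −(0.927105)(0.726371)(514.7) − (0.927105)(-0.687303)(-29.6) + (0.374801)(-473.7) = -543.01 m.
Horizontal magnitude = √(ΔE² + ΔN²) = √(332.25² + (-543.01)²) = 636.60 m.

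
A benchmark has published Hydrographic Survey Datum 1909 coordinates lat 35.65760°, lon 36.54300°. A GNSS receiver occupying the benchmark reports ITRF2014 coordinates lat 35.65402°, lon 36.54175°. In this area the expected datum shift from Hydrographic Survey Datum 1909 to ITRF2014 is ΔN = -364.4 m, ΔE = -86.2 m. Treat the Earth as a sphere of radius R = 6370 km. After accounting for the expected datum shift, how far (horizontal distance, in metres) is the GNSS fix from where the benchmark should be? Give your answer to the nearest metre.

Observed coordinate differences: Δφ = -0.00358°, Δλ = -0.00125°.
Converting to metres (1° lat = 111177 m, cos φ = 0.812515): observed ΔN = -398.0 m, observed ΔE = -112.9 m.
Subtracting the expected shift leaves a residual of -398.0 − (-364.4) = -33.6 m north and -112.9 − (-86.2) = -26.7 m east.
Residual distance = √((-33.6)² + (-26.7)²) = 42.9 m.

43 m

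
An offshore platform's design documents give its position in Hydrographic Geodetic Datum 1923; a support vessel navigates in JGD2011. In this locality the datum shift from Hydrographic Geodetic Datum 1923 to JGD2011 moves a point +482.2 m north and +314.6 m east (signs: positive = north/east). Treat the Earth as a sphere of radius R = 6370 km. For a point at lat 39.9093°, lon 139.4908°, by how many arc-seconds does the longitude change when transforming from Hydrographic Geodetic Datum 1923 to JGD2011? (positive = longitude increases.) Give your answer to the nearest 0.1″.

Δλ = 13.3″

At latitude 39.9093°, cos φ = 0.767061.
One radian of longitude at latitude φ spans R cos φ, so Δλ = ΔE / (R cos φ) = 314.6 / (6370000 × 0.767061) = 6.4386e-05 rad = 13.281″.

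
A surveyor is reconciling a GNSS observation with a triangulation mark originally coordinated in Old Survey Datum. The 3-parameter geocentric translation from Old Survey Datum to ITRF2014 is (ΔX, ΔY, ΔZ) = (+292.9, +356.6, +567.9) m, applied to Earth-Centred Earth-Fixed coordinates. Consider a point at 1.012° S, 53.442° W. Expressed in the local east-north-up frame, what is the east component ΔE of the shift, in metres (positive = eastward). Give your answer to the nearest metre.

ΔE = 448 m

The local east axis at (φ, λ) is (−sin λ, cos λ, 0), so ΔE = −sin(-53.442°)·292.9 + cos(-53.442°)·356.6 = 447.68 m.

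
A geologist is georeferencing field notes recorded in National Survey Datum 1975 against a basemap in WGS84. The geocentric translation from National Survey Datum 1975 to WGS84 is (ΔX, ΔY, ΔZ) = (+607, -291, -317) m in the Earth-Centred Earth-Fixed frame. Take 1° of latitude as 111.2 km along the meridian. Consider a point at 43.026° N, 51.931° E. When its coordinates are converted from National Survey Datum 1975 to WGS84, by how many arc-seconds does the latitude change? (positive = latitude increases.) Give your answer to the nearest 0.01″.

sin φ = 0.682330, cos φ = 0.731044, sin λ = 0.787269, cos λ = 0.616610.
North component: ΔN = −sin φ cos λ·ΔX − sin φ sin λ·ΔY + cos φ·ΔZ = −(0.682330)(0.616610)(607) − (0.682330)(0.787269)(-291) + (0.731044)(-317) = -330.81 m.
1° of latitude spans 111200 m, so Δφ = -330.81 / 111200 × 3600 = -10.710″.

Δφ = -10.71″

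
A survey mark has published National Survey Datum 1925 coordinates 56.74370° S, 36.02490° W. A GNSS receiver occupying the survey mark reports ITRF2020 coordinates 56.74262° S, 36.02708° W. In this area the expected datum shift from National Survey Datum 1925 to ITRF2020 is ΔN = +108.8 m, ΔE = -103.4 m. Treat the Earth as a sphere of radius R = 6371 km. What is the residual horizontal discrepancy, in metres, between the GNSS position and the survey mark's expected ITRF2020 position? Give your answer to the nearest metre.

Observed coordinate differences: Δφ = +0.00108°, Δλ = -0.00218°.
Converting to metres (1° lat = 111195 m, cos φ = 0.548385): observed ΔN = 120.1 m, observed ΔE = -132.9 m.
Subtracting the expected shift leaves a residual of 120.1 − (108.8) = 11.3 m north and -132.9 − (-103.4) = -29.5 m east.
Residual distance = √(11.3² + (-29.5)²) = 31.6 m.

32 m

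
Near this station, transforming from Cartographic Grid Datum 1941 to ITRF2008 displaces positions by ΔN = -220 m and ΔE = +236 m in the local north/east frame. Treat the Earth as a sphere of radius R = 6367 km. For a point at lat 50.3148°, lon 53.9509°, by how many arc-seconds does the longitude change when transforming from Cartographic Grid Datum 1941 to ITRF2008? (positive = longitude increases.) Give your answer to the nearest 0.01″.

At latitude 50.3148°, cos φ = 0.638569.
One radian of longitude at latitude φ spans R cos φ, so Δλ = ΔE / (R cos φ) = 236.0 / (6367000 × 0.638569) = 5.8046e-05 rad = 11.973″.

Δλ = 11.97″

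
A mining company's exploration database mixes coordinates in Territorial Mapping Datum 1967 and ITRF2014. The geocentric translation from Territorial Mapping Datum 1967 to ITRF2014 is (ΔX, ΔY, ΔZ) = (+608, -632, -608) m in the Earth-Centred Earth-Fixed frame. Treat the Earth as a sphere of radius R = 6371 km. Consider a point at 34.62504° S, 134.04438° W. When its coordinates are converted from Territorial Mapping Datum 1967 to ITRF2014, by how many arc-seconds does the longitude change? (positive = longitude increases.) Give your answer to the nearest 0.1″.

sin φ = -0.568203, cos φ = 0.822888, sin λ = -0.718802, cos λ = -0.695215.
East component: ΔE = −sin λ·ΔX + cos λ·ΔY = −(-0.718802)(608) + (-0.695215)(-632) = 876.41 m.
1° of latitude spans πR/180 = 111195 m; at latitude φ, 1° of longitude spans that × cos φ = 91501.0 m, so Δλ = 876.41 / 91501.0 × 3600 = 34.481″.

Δλ = 34.5″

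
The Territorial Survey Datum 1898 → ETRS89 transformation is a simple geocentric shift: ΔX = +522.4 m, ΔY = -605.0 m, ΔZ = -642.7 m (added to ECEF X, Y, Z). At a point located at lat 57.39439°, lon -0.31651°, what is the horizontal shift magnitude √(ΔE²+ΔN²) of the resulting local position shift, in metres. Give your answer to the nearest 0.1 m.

At φ = 57.39439°, λ = -0.31651°: sin φ = 0.842400, cos φ = 0.538853, sin λ = -0.005524, cos λ = 0.999985.
ΔE = −sin λ·ΔX + cos λ·ΔY = −(-0.005524)·(522.4) + (0.999985)·(-605.0) = -602.10 m.
ΔN = −sin φ cos λ·ΔX − sin φ sin λ·ΔY + cos φ·ΔZ = −(0.842400)(0.999985)(522.4) − (0.842400)(-0.005524)(-605.0) + (0.538853)(-642.7) = -789.20 m.
Horizontal magnitude = √(ΔE² + ΔN²) = √((-602.10)² + (-789.20)²) = 992.66 m.

992.7 m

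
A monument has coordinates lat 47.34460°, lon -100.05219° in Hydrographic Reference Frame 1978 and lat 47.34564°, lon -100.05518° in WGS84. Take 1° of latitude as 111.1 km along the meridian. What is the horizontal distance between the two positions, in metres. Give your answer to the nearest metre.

Δφ = 47.34564° − 47.34460° = +0.00104°; Δλ = -100.05518° − -100.05219° = -0.00299°.
ΔN = Δφ × 111100 = 115.5 m; ΔE = Δλ × 111100 × cos(47.34460°) = -0.00299 × 111100 × 0.677587 = -225.1 m.
Distance = √(ΔE² + ΔN²) = √((-225.1)² + 115.5²) = 253.0 m.

253 m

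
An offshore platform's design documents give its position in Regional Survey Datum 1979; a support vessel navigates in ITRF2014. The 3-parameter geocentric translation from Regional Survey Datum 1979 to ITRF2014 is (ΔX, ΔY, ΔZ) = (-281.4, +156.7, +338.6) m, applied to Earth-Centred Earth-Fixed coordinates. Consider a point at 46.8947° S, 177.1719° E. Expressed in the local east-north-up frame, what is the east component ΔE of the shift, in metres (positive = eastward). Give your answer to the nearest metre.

ΔE = -143 m

At φ = -46.8947°, λ = 177.1719°: sin φ = -0.730099, cos φ = 0.683341, sin λ = 0.049340, cos λ = -0.998782.
ΔE = −sin λ·ΔX + cos λ·ΔY = −(0.049340)·(-281.4) + (-0.998782)·(156.7) = -142.62 m.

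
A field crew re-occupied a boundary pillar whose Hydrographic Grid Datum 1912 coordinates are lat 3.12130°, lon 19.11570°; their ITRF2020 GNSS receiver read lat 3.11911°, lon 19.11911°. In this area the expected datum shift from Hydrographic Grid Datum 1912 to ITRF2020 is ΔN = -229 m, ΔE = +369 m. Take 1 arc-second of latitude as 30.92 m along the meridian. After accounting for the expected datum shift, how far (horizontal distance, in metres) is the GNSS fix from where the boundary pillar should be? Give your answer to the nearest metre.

18 m

Observed coordinate differences: Δφ = -0.00219°, Δλ = +0.00341°.
Converting to metres (1° lat = 111312 m, cos φ = 0.998516): observed ΔN = -243.8 m, observed ΔE = 379.0 m.
Subtracting the expected shift leaves a residual of -243.8 − (-229) = -14.8 m north and 379.0 − (369) = 10.0 m east.
Residual distance = √((-14.8)² + 10.0²) = 17.8 m.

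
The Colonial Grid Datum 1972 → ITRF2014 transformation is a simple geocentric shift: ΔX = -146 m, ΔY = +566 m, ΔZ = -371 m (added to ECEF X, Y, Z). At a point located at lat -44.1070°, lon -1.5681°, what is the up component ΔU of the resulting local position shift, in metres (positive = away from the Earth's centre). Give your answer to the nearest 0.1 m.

ΔU = 142.3 m

The local up (radial) axis is (cos φ cos λ, cos φ sin λ, sin φ), giving ΔU = -104.795 − 11.121 + 258.216 = 142.30 m.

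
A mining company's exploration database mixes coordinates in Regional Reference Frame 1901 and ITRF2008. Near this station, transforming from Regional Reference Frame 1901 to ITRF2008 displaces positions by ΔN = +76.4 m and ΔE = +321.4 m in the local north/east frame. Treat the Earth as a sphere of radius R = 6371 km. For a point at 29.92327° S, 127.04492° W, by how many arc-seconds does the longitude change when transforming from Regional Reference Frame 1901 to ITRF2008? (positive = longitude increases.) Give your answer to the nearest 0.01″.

At latitude -29.92327°, cos φ = 0.866694.
One radian of longitude at latitude φ spans R cos φ, so Δλ = ΔE / (R cos φ) = 321.4 / (6371000 × 0.866694) = 5.8207e-05 rad = 12.006″.

Δλ = 12.01″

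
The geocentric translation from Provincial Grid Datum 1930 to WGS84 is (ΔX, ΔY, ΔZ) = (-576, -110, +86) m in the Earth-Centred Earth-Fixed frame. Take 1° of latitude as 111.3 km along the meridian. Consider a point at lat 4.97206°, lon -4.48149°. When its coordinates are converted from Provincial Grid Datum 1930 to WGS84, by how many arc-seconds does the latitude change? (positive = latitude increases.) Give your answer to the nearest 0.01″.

Δφ = 4.36″

sin φ = 0.086670, cos φ = 0.996237, sin λ = -0.078137, cos λ = 0.996943.
North component: ΔN = −sin φ cos λ·ΔX − sin φ sin λ·ΔY + cos φ·ΔZ = −(0.086670)(0.996943)(-576) − (0.086670)(-0.078137)(-110) + (0.996237)(86) = 134.70 m.
1° of latitude spans 111300 m, so Δφ = 134.70 / 111300 × 3600 = 4.357″.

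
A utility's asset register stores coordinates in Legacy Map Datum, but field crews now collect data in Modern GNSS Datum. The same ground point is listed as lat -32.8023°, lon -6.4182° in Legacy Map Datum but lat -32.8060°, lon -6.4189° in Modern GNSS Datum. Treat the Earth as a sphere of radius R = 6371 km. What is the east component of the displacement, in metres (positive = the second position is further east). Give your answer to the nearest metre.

Δφ = -32.8060° − -32.8023° = -0.0037°; Δλ = -6.4189° − -6.4182° = -0.0007°.
1° along a meridian = πR/180 = 111195 m.
ΔN = Δφ × 111195 = -411.4 m; ΔE = Δλ × 111195 × cos(-32.8023°) = -0.0007 × 111195 × 0.840545 = -65.4 m.

ΔE = -65 m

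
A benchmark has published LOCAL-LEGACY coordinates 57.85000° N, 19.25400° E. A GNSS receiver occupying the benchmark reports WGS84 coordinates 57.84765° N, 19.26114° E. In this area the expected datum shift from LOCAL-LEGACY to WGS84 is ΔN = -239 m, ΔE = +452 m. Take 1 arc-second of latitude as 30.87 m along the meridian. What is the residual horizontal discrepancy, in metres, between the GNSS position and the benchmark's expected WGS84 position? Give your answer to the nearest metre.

37 m

Observed coordinate differences: Δφ = -0.00235°, Δλ = +0.00714°.
Converting to metres (1° lat = 111132 m, cos φ = 0.532138): observed ΔN = -261.2 m, observed ΔE = 422.2 m.
Subtracting the expected shift leaves a residual of -261.2 − (-239) = -22.2 m north and 422.2 − (452) = -29.8 m east.
Residual distance = √((-22.2)² + (-29.8)²) = 37.1 m.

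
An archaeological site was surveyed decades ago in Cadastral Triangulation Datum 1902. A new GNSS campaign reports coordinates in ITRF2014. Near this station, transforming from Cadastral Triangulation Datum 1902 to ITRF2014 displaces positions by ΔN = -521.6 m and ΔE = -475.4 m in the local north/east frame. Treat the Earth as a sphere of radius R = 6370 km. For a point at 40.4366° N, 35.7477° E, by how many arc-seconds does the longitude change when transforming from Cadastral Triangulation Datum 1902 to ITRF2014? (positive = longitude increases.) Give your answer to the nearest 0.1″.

At latitude 40.4366°, cos φ = 0.761124.
One radian of longitude at latitude φ spans R cos φ, so Δλ = ΔE / (R cos φ) = -475.4 / (6370000 × 0.761124) = -9.8054e-05 rad = -20.225″.

Δλ = -20.2″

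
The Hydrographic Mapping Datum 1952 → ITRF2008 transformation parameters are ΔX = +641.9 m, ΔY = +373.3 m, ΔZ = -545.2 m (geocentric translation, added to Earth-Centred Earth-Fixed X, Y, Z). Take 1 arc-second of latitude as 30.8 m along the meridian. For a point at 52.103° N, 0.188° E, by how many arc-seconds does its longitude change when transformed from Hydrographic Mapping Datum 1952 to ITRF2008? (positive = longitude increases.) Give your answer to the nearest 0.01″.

sin φ = 0.789116, cos φ = 0.614244, sin λ = 0.003281, cos λ = 0.999995.
East component: ΔE = −sin λ·ΔX + cos λ·ΔY = −(0.003281)(641.9) + (0.999995)(373.3) = 371.19 m.
1° of latitude spans 3600 × 30.80 = 110880 m; at latitude φ, 1° of longitude spans that × cos φ = 68107.4 m, so Δλ = 371.19 / 68107.4 × 3600 = 19.620″.

Δλ = 19.62″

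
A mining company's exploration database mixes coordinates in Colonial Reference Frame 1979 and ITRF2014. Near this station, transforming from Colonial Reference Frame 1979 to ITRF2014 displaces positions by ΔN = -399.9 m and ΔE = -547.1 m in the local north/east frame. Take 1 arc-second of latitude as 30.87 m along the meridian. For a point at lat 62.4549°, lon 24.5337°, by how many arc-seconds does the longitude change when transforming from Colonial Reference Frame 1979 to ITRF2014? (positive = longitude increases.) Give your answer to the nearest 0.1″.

At latitude 62.4549°, cos φ = 0.462447.
1″ of longitude at this latitude = 30.87 × cos φ = 14.2757 m, so Δλ = -547.1 / 14.2757 = -38.324″.

Δλ = -38.3″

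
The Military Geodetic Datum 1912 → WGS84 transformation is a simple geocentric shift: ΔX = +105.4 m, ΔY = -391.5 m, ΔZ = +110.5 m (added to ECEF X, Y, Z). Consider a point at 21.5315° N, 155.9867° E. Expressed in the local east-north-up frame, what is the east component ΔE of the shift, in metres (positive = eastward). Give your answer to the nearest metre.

At φ = 21.5315°, λ = 155.9867°: sin φ = 0.367013, cos φ = 0.930216, sin λ = 0.406949, cos λ = -0.913451.
ΔE = −sin λ·ΔX + cos λ·ΔY = −(0.406949)·(105.4) + (-0.913451)·(-391.5) = 314.72 m.

ΔE = 315 m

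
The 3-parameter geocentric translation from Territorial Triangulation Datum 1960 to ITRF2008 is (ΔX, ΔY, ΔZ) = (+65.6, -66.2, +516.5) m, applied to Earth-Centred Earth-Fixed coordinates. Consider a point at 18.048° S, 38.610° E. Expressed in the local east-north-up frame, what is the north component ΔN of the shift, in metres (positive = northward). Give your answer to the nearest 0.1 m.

At φ = -18.048°, λ = 38.610°: sin φ = -0.309814, cos φ = 0.950797, sin λ = 0.624016, cos λ = 0.781412.
ΔN = −sin φ cos λ·ΔX − sin φ sin λ·ΔY + cos φ·ΔZ = −(-0.309814)(0.781412)(65.6) − (-0.309814)(0.624016)(-66.2) + (0.950797)(516.5) = 494.17 m.

ΔN = 494.2 m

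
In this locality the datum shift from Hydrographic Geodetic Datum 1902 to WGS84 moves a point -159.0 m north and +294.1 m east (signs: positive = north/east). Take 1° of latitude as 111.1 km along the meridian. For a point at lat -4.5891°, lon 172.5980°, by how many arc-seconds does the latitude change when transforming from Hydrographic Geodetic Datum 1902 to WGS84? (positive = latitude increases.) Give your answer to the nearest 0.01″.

Δφ = -5.15″

1° of latitude = 111.1 km, so Δφ = -159.0 / 111100 = -0.0014311° = -5.152″.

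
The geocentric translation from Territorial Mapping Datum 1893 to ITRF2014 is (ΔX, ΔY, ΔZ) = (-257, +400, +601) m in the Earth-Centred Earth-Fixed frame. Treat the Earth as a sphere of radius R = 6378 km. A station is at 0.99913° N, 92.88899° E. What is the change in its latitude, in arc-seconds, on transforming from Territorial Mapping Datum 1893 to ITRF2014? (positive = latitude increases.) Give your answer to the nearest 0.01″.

Δφ = 19.20″

sin φ = 0.017437, cos φ = 0.999848, sin λ = 0.998729, cos λ = -0.050401.
North component: ΔN = −sin φ cos λ·ΔX − sin φ sin λ·ΔY + cos φ·ΔZ = −(0.017437)(-0.050401)(-257) − (0.017437)(0.998729)(400) + (0.999848)(601) = 593.72 m.
1° of latitude spans πR/180 = 111317 m, so Δφ = 593.72 / 111317 × 3600 = 19.201″.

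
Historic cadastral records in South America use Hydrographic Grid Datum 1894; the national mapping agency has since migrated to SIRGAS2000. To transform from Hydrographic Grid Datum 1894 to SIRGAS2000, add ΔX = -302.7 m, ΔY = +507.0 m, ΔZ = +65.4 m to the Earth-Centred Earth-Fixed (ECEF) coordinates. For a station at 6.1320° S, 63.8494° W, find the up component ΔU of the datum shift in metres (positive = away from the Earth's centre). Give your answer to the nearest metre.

The local up (radial) axis is (cos φ cos λ, cos φ sin λ, sin φ), giving ΔU = -132.646 − 452.499 − 6.986 = -592.13 m.

ΔU = -592 m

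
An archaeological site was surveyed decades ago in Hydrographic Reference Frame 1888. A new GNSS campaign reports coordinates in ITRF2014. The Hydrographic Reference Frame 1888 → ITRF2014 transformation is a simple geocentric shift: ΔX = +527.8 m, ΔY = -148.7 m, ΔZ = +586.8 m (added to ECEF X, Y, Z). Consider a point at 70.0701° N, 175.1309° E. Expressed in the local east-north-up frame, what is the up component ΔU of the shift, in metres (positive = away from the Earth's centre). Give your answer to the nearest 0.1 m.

At φ = 70.0701°, λ = 175.1309°: sin φ = 0.940110, cos φ = 0.340870, sin λ = 0.084880, cos λ = -0.996391.
ΔU = cos φ cos λ·ΔX + cos φ sin λ·ΔY + sin φ·ΔZ = (0.340870)(-0.996391)(527.8) + (0.340870)(0.084880)(-148.7) + (0.940110)(586.8) = 368.09 m.

ΔU = 368.1 m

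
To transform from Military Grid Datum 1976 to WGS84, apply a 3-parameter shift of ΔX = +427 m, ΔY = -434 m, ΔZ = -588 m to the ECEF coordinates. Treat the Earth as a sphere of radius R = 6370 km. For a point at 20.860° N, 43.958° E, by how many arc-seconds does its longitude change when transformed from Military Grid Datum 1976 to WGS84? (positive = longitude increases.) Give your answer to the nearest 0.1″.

sin φ = 0.356086, cos φ = 0.934453, sin λ = 0.694131, cos λ = 0.719849.
East component: ΔE = −sin λ·ΔX + cos λ·ΔY = −(0.694131)(427) + (0.719849)(-434) = -608.81 m.
1° of latitude spans πR/180 = 111177 m; at latitude φ, 1° of longitude spans that × cos φ = 103890.2 m, so Δλ = -608.81 / 103890.2 × 3600 = -21.096″.

Δλ = -21.1″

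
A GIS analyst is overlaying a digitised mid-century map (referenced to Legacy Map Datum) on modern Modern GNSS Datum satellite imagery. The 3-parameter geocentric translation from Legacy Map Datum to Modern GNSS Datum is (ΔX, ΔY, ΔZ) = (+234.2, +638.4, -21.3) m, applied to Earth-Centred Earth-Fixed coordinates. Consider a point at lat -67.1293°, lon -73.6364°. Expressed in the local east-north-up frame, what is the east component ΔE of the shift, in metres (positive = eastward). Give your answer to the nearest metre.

ΔE = 405 m

The local east axis at (φ, λ) is (−sin λ, cos λ, 0), so ΔE = −sin(-73.6364°)·234.2 + cos(-73.6364°)·638.4 = 404.57 m.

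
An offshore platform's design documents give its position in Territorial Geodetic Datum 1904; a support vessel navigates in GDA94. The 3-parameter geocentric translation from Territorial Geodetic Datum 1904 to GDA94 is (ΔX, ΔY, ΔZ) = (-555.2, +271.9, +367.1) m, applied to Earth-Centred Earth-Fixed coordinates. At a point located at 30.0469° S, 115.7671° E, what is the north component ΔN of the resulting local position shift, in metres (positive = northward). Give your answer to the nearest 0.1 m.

At φ = -30.0469°, λ = 115.7671°: sin φ = -0.500709, cos φ = 0.865616, sin λ = 0.900569, cos λ = -0.434714.
ΔN = −sin φ cos λ·ΔX − sin φ sin λ·ΔY + cos φ·ΔZ = −(-0.500709)(-0.434714)(-555.2) − (-0.500709)(0.900569)(271.9) + (0.865616)(367.1) = 561.22 m.

ΔN = 561.2 m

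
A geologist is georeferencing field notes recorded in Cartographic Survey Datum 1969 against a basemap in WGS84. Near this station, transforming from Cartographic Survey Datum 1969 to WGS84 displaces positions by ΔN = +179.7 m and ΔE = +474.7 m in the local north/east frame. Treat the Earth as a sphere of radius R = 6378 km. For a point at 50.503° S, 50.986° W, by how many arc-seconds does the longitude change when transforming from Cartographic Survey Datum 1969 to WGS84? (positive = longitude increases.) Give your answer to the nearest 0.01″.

Δλ = 24.14″

At latitude -50.503°, cos φ = 0.636038.
One radian of longitude at latitude φ spans R cos φ, so Δλ = ΔE / (R cos φ) = 474.7 / (6378000 × 0.636038) = 1.1702e-04 rad = 24.137″.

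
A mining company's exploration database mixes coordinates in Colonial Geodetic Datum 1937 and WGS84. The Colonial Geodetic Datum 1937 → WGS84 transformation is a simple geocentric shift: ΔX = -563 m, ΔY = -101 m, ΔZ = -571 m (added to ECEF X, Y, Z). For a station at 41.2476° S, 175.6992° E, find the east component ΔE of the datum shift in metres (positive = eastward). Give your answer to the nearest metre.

ΔE = 143 m

The local east axis at (φ, λ) is (−sin λ, cos λ, 0), so ΔE = −sin(175.6992°)·(-563) + cos(175.6992°)·(-101) = 142.94 m.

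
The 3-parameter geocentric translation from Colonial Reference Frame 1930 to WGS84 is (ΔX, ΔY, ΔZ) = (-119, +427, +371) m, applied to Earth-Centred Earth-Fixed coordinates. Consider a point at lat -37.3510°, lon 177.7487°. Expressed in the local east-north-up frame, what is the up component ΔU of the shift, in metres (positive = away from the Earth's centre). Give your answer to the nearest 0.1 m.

At φ = -37.3510°, λ = 177.7487°: sin φ = -0.606696, cos φ = 0.794934, sin λ = 0.039282, cos λ = -0.999228.
ΔU = cos φ cos λ·ΔX + cos φ sin λ·ΔY + sin φ·ΔZ = (0.794934)(-0.999228)(-119) + (0.794934)(0.039282)(427) + (-0.606696)(371) = -117.23 m.

ΔU = -117.2 m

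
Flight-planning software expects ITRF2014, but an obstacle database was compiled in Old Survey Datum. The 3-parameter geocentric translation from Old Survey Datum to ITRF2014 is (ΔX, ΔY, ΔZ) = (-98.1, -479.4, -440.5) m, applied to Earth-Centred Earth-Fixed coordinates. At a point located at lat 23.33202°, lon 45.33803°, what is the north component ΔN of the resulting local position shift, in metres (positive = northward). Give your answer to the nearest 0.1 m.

At φ = 23.33202°, λ = 45.33803°: sin φ = 0.396059, cos φ = 0.918225, sin λ = 0.711266, cos λ = 0.702923.
ΔN = −sin φ cos λ·ΔX − sin φ sin λ·ΔY + cos φ·ΔZ = −(0.396059)(0.702923)(-98.1) − (0.396059)(0.711266)(-479.4) + (0.918225)(-440.5) = -242.12 m.

ΔN = -242.1 m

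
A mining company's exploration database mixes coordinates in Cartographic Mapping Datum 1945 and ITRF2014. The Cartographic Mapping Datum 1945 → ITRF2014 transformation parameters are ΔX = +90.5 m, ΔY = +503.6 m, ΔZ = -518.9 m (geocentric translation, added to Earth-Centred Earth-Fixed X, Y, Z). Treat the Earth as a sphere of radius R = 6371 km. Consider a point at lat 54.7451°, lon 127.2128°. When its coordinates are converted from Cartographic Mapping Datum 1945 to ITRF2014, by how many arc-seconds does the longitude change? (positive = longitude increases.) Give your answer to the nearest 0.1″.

Δλ = -21.1″

sin φ = 0.816592, cos φ = 0.577215, sin λ = 0.796395, cos λ = -0.604777.
East component: ΔE = −sin λ·ΔX + cos λ·ΔY = −(0.796395)(90.5) + (-0.604777)(503.6) = -376.64 m.
1° of latitude spans πR/180 = 111195 m; at latitude φ, 1° of longitude spans that × cos φ = 64183.4 m, so Δλ = -376.64 / 64183.4 × 3600 = -21.125″.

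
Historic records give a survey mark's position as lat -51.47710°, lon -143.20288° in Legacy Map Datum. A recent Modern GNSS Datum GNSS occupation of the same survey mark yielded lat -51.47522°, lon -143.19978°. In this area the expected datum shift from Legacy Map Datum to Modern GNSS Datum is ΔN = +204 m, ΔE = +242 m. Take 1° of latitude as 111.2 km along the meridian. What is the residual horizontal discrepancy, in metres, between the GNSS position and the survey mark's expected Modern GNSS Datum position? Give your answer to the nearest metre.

Observed coordinate differences: Δφ = +0.00188°, Δλ = +0.00310°.
Converting to metres (1° lat = 111200 m, cos φ = 0.622827): observed ΔN = 209.1 m, observed ΔE = 214.7 m.
Subtracting the expected shift leaves a residual of 209.1 − (204) = 5.1 m north and 214.7 − (242) = -27.3 m east.
Residual distance = √(5.1² + (-27.3)²) = 27.8 m.

28 m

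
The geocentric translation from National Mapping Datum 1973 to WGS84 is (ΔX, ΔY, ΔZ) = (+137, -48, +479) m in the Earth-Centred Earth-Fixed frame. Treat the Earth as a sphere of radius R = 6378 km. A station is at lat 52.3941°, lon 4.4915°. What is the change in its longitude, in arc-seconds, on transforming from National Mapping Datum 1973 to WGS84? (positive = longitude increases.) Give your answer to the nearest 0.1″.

Δλ = -3.1″

sin φ = 0.792227, cos φ = 0.610227, sin λ = 0.078311, cos λ = 0.996929.
East component: ΔE = −sin λ·ΔX + cos λ·ΔY = −(0.078311)(137) + (0.996929)(-48) = -58.58 m.
1° of latitude spans πR/180 = 111317 m; at latitude φ, 1° of longitude spans that × cos φ = 67928.7 m, so Δλ = -58.58 / 67928.7 × 3600 = -3.105″.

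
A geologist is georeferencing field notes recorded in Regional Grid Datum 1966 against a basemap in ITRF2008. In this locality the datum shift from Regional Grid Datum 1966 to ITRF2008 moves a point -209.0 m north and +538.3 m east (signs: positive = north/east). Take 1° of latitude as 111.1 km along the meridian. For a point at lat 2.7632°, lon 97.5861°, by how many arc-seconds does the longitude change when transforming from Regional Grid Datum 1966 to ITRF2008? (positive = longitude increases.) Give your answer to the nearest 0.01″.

At latitude 2.7632°, cos φ = 0.998837.
1° of longitude at this latitude = 111.1 × cos φ = 110.97 km, so Δλ = 538.3 / 110970.8 = 0.0048508° = 17.463″.

Δλ = 17.46″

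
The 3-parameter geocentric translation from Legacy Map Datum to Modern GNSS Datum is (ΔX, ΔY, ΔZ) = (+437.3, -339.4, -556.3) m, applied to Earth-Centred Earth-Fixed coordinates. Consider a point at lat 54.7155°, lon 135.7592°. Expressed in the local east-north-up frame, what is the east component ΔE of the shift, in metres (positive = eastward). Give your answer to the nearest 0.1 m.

At φ = 54.7155°, λ = 135.7592°: sin φ = 0.816294, cos φ = 0.577637, sin λ = 0.697675, cos λ = -0.716414.
ΔE = −sin λ·ΔX + cos λ·ΔY = −(0.697675)·(437.3) + (-0.716414)·(-339.4) = -61.94 m.

ΔE = -61.9 m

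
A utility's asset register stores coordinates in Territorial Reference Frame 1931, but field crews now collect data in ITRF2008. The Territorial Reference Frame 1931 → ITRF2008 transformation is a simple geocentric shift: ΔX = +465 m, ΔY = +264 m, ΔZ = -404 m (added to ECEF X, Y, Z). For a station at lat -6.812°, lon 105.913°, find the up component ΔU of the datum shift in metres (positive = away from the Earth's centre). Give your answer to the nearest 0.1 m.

At φ = -6.812°, λ = 105.913°: sin φ = -0.118612, cos φ = 0.992941, sin λ = 0.961679, cos λ = -0.274177.
ΔU = cos φ cos λ·ΔX + cos φ sin λ·ΔY + sin φ·ΔZ = (0.992941)(-0.274177)(465) + (0.992941)(0.961679)(264) + (-0.118612)(-404) = 173.42 m.

ΔU = 173.4 m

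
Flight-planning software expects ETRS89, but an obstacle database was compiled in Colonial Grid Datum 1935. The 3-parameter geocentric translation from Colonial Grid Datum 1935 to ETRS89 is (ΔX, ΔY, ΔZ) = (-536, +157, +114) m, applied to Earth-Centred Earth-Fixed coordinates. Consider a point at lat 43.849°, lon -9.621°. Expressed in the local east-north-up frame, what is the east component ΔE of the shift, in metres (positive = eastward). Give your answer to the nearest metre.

ΔE = 65 m

The local east axis at (φ, λ) is (−sin λ, cos λ, 0), so ΔE = −sin(-9.621°)·(-536) + cos(-9.621°)·157 = 65.21 m.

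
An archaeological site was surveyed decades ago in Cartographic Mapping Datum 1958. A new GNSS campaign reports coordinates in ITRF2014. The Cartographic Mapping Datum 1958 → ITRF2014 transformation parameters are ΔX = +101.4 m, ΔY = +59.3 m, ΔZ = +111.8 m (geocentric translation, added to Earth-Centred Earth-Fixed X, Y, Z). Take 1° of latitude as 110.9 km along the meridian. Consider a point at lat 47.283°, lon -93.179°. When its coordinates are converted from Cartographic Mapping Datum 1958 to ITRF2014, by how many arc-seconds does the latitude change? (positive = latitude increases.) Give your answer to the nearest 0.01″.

sin φ = 0.734713, cos φ = 0.678378, sin λ = -0.998461, cos λ = -0.055456.
North component: ΔN = −sin φ cos λ·ΔX − sin φ sin λ·ΔY + cos φ·ΔZ = −(0.734713)(-0.055456)(101.4) − (0.734713)(-0.998461)(59.3) + (0.678378)(111.8) = 123.48 m.
1° of latitude spans 110900 m, so Δφ = 123.48 / 110900 × 3600 = 4.008″.

Δφ = 4.01″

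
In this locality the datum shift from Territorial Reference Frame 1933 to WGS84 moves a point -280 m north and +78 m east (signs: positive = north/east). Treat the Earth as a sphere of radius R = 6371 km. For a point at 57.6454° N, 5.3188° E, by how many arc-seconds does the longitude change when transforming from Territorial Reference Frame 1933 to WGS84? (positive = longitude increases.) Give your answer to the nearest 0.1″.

At latitude 57.6454°, cos φ = 0.535158.
One radian of longitude at latitude φ spans R cos φ, so Δλ = ΔE / (R cos φ) = 78.0 / (6371000 × 0.535158) = 2.2877e-05 rad = 4.719″.

Δλ = 4.7″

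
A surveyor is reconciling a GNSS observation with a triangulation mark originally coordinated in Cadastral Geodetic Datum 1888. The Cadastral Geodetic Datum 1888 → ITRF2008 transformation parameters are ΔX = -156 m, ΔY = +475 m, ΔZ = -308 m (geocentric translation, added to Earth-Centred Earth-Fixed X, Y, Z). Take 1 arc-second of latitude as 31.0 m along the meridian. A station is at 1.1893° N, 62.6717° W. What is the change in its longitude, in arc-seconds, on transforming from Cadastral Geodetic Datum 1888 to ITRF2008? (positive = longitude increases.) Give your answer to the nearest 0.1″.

sin φ = 0.020756, cos φ = 0.999785, sin λ = -0.888391, cos λ = 0.459088.
East component: ΔE = −sin λ·ΔX + cos λ·ΔY = −(-0.888391)(-156) + (0.459088)(475) = 79.48 m.
1° of latitude spans 3600 × 31.00 = 111600 m; at latitude φ, 1° of longitude spans that × cos φ = 111576.0 m, so Δλ = 79.48 / 111576.0 × 3600 = 2.564″.

Δλ = 2.6″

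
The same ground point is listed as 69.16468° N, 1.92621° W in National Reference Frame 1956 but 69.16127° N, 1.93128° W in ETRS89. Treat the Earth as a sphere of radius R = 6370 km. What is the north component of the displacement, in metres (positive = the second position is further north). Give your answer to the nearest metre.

Δφ = 69.16127° − 69.16468° = -0.00341°; Δλ = -1.93128° − -1.92621° = -0.00507°.
1° along a meridian = πR/180 = 111177 m.
ΔN = Δφ × 111177 = -379.1 m; ΔE = Δλ × 111177 × cos(69.16468°) = -0.00507 × 111177 × 0.355683 = -200.5 m.

ΔN = -379 m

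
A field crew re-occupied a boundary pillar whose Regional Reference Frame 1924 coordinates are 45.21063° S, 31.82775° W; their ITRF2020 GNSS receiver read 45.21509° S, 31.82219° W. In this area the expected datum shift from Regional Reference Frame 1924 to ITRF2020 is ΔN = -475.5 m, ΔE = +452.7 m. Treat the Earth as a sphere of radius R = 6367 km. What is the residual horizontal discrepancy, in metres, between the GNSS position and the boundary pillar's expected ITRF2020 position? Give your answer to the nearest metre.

Observed coordinate differences: Δφ = -0.00446°, Δλ = +0.00556°.
Converting to metres (1° lat = 111125 m, cos φ = 0.704503): observed ΔN = -495.6 m, observed ΔE = 435.3 m.
Subtracting the expected shift leaves a residual of -495.6 − (-475.5) = -20.1 m north and 435.3 − (452.7) = -17.4 m east.
Residual distance = √((-20.1)² + (-17.4)²) = 26.6 m.

27 m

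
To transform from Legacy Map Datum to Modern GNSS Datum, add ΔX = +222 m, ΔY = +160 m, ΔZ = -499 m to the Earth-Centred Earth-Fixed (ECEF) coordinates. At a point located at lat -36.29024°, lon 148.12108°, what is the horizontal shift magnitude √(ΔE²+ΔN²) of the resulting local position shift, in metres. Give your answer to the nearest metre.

528 m

At φ = -36.29024°, λ = 148.12108°: sin φ = -0.591876, cos φ = 0.806029, sin λ = 0.528126, cos λ = -0.849166.
ΔE = −sin λ·ΔX + cos λ·ΔY = −(0.528126)·(222) + (-0.849166)·(160) = -253.11 m.
ΔN = −sin φ cos λ·ΔX − sin φ sin λ·ΔY + cos φ·ΔZ = −(-0.591876)(-0.849166)(222) − (-0.591876)(0.528126)(160) + (0.806029)(-499) = -463.77 m.
Horizontal magnitude = √(ΔE² + ΔN²) = √((-253.11)² + (-463.77)²) = 528.35 m.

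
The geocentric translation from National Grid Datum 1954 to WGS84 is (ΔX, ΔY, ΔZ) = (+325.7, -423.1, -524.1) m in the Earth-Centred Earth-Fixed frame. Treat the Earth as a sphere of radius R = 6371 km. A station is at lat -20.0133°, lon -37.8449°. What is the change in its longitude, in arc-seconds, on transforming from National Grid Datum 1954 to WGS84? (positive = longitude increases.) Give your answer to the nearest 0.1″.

sin φ = -0.342238, cos φ = 0.939613, sin λ = -0.613526, cos λ = 0.789674.
East component: ΔE = −sin λ·ΔX + cos λ·ΔY = −(-0.613526)(325.7) + (0.789674)(-423.1) = -134.29 m.
1° of latitude spans πR/180 = 111195 m; at latitude φ, 1° of longitude spans that × cos φ = 104480.2 m, so Δλ = -134.29 / 104480.2 × 3600 = -4.627″.

Δλ = -4.6″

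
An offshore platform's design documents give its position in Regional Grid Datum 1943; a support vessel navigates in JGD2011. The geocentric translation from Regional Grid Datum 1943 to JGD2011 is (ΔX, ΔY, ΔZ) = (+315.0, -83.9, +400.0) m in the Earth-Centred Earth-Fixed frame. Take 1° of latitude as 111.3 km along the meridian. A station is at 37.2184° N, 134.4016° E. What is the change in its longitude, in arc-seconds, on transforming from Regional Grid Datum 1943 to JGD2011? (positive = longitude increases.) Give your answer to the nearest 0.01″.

sin φ = 0.604855, cos φ = 0.796336, sin λ = 0.714453, cos λ = -0.699683.
East component: ΔE = −sin λ·ΔX + cos λ·ΔY = −(0.714453)(315.0) + (-0.699683)(-83.9) = -166.35 m.
1° of latitude spans 111300 m; at latitude φ, 1° of longitude spans that × cos φ = 88632.2 m, so Δλ = -166.35 / 88632.2 × 3600 = -6.757″.

Δλ = -6.76″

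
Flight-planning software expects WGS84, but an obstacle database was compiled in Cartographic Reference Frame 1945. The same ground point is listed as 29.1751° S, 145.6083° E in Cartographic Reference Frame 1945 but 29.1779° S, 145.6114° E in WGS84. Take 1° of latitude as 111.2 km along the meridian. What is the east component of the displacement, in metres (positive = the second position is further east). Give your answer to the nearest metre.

ΔE = 301 m

Δφ = -29.1779° − -29.1751° = -0.0028°; Δλ = 145.6114° − 145.6083° = +0.0031°.
ΔN = Δφ × 111200 = -311.4 m; ΔE = Δλ × 111200 × cos(-29.1751°) = +0.0031 × 111200 × 0.873134 = 301.0 m.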